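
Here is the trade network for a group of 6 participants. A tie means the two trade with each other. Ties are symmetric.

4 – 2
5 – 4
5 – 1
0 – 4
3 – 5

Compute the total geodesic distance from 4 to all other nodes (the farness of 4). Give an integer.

Distances from 4: 0:1, 1:2, 2:1, 3:2, 5:1.
Sum = 1 + 2 + 1 + 2 + 1 = 7.

7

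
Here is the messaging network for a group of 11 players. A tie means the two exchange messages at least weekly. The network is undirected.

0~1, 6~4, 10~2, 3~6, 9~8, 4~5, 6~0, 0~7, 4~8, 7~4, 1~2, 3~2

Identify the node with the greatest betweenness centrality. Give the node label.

Unnormalized betweenness of each node: 0:9, 1:4, 2:10, 3:10, 4:24, 5:0, 6:18, 7:4, 8:9, 9:0, 10:0.
4 has the largest value, 24, making it the main broker — the node through which the most shortest paths run.

4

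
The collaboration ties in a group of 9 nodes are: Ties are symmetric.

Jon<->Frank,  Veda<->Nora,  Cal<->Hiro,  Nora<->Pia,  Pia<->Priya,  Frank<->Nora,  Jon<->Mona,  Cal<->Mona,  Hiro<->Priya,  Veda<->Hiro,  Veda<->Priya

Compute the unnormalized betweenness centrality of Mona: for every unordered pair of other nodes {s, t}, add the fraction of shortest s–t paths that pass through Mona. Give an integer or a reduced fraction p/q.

Pairs whose geodesics pass through Mona — Cal–Frank: 1; Cal–Jon: 1; Hiro–Jon: 1; Priya–Jon: 1/3.
All other pairs contribute 0.
Summing the contributions gives betweenness(Mona) = 10/3.

10/3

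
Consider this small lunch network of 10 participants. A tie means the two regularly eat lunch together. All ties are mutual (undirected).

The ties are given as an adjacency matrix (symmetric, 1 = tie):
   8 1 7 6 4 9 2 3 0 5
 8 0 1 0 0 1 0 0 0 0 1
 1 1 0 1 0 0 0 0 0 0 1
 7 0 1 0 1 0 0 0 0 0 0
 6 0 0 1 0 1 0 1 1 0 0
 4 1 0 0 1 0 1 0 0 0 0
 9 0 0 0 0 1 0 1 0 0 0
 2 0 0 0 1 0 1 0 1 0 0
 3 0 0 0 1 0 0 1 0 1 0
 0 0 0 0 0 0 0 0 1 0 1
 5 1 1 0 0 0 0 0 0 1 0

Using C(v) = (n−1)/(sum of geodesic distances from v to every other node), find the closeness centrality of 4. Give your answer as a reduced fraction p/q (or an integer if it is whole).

9/16

Distances from 4: 0:3, 1:2, 2:2, 3:2, 5:2, 6:1, 7:2, 8:1, 9:1. Sum = 16.
n = 10, so closeness = 9/16.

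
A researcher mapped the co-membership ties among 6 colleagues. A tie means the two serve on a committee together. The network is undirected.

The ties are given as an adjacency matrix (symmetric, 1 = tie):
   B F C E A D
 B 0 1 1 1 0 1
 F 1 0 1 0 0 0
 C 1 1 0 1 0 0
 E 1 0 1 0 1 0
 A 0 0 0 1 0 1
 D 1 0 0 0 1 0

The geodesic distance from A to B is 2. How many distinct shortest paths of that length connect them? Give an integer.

The shortest distance is 2. The length-2 paths are: A–E–B; A–D–B.
That gives 2 distinct shortest paths.

2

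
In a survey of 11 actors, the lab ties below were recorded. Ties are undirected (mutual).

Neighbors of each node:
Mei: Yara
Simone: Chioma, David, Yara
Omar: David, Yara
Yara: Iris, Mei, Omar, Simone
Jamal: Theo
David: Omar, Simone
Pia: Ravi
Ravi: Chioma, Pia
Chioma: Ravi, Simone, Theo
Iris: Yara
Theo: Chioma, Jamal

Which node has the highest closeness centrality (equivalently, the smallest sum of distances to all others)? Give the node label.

Farness (sum of distances to all others) for each node — Chioma:20, David:26, Iris:31, Jamal:36, Mei:31, Omar:29, Pia:36, Ravi:27, Simone:19, Theo:27, Yara:22.
The smallest farness is 19, for Simone, so Simone has the highest closeness.

Simone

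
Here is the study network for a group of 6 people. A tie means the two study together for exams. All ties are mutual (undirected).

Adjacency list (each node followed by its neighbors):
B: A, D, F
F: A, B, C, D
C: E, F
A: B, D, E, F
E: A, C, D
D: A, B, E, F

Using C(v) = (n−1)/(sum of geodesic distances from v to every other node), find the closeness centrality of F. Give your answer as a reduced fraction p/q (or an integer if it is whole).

5/6

Distances from F: A:1, B:1, C:1, D:1, E:2. Sum = 6.
n = 6, so closeness = 5/6.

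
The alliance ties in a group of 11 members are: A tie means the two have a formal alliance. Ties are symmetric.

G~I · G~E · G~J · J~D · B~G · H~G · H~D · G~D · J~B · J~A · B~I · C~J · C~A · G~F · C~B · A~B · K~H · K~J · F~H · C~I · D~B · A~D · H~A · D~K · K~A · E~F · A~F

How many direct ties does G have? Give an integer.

7

G is directly tied to B, D, E, F, H, I, and J. That is 7 neighbors, so the degree of G is 7.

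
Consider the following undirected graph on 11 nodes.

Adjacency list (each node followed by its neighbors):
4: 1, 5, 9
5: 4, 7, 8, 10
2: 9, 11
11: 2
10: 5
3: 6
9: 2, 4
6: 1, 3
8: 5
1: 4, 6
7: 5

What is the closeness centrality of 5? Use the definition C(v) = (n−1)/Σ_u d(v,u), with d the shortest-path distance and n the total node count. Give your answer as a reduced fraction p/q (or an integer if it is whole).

5/11

Distances from 5: 1:2, 2:3, 3:4, 4:1, 6:3, 7:1, 8:1, 9:2, 10:1, 11:4. Sum = 22.
n = 11, so closeness = 10/22 = 5/11.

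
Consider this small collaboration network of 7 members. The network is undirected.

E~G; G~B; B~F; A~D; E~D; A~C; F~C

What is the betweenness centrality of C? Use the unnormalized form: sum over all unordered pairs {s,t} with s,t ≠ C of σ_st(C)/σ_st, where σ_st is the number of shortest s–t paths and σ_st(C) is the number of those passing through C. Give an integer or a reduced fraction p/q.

3

Pairs whose geodesics pass through C — B–A: 1; F–A: 1; F–D: 1.
All other pairs contribute 0.
Summing the contributions gives betweenness(C) = 3.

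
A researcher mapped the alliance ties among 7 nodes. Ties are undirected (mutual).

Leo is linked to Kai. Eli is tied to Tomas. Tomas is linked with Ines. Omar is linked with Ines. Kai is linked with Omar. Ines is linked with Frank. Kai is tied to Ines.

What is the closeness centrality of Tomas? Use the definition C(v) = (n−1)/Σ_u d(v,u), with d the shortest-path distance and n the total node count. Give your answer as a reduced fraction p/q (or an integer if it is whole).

6/11

Distances from Tomas: Eli:1, Frank:2, Ines:1, Kai:2, Leo:3, Omar:2. Sum = 11.
n = 7, so closeness = 6/11.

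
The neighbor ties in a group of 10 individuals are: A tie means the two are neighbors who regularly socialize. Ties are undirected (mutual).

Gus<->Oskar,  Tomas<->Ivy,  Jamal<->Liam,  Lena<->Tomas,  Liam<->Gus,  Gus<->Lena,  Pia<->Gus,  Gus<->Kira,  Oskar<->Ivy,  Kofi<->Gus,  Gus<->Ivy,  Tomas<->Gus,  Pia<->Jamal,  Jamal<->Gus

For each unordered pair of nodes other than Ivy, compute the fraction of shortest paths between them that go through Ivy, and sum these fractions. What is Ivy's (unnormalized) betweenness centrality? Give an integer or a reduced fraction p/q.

Pairs whose geodesics pass through Ivy — Oskar–Tomas: 1/2.
All other pairs contribute 0.
Summing the contributions gives betweenness(Ivy) = 1/2.

1/2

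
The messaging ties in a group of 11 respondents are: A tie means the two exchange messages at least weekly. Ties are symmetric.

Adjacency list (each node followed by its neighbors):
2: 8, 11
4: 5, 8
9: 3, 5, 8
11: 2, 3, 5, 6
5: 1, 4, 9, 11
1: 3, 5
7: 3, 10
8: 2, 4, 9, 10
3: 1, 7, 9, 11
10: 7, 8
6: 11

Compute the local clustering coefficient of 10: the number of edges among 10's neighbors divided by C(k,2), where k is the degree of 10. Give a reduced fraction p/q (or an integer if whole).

10's neighbors: 7 and 8 (k = 2).
Possible neighbor pairs: C(2,2) = 1. Edges among them: none → e = 0.
Clustering(10) = 0/1.

0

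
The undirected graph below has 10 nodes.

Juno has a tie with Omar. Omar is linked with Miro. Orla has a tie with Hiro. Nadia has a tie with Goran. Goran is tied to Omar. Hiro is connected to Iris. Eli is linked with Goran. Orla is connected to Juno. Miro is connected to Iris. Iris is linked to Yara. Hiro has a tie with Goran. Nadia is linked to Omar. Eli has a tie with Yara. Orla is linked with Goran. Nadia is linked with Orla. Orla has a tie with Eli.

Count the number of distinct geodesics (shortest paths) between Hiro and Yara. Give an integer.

The shortest distance is 2, and the only length-2 path is Hiro–Iris–Yara. So there is exactly 1 shortest path.

1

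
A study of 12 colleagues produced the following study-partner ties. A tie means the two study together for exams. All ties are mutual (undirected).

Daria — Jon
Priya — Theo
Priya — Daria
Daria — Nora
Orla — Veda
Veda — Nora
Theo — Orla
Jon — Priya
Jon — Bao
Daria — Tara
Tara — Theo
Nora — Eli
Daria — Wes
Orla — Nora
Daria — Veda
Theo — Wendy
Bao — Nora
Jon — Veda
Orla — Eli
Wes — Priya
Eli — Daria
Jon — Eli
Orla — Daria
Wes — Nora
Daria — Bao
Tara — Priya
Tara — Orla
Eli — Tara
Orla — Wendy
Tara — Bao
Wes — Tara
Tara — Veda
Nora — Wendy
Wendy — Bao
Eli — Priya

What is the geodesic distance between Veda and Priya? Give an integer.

One shortest route is Veda – Tara – Priya, which uses 2 edges, and Veda and Priya are not directly tied, so nothing shorter exists. So d(Veda,Priya) = 2.

2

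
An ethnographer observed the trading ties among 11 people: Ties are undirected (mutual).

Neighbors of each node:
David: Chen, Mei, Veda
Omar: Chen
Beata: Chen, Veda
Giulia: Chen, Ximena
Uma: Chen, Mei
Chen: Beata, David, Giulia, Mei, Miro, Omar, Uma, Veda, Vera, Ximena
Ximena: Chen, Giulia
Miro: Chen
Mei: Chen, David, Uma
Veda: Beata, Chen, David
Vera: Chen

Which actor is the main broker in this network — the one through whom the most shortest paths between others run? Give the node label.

Unnormalized betweenness of each node: Beata:0, Chen:77/2, David:1/2, Giulia:0, Mei:1/2, Miro:0, Omar:0, Uma:0, Veda:1/2, Vera:0, Ximena:0.
Chen has the largest value, 77/2, making it the main broker — the node through which the most shortest paths run.

Chen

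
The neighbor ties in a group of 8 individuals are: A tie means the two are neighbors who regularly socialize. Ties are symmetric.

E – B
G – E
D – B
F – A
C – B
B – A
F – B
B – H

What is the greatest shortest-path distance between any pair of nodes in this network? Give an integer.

Eccentricity of each node (its greatest distance to any other): A:3, B:2, C:3, D:3, E:2, F:3, G:3, H:3.
The maximum eccentricity is 3, realized for instance by the pair F–G via F – B – E – G. So the diameter is 3.

3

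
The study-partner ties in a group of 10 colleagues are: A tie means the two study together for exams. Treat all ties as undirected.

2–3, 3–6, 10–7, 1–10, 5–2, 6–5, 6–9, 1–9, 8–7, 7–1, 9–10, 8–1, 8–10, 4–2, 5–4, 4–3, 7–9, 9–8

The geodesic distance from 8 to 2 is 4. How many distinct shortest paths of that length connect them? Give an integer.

The shortest distance is 4. The length-4 paths are: 8–9–6–3–2; 8–9–6–5–2.
That gives 2 distinct shortest paths.

2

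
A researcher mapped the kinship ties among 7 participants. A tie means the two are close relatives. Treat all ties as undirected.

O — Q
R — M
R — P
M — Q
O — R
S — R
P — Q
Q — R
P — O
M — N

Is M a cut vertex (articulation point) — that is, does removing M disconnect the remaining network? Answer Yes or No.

Removing M leaves {O, P, Q, R, and S} with no path to {N}, so the network splits into 2 components. M is a cut vertex.

Yes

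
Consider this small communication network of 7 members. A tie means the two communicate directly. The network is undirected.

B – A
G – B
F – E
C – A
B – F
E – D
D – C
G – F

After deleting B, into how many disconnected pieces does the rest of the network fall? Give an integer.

1

B's neighbors (A, F, and G) remain reachable from one another through other ties, so the rest of the network stays in one piece.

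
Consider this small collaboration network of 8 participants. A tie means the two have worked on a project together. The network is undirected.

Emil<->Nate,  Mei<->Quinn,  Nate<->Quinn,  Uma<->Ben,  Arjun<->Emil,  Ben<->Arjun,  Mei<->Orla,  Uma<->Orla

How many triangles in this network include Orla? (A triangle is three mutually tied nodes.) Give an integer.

Orla's neighbors are Mei and Uma, but none of them are tied to each other, so no triangle contains Orla.

0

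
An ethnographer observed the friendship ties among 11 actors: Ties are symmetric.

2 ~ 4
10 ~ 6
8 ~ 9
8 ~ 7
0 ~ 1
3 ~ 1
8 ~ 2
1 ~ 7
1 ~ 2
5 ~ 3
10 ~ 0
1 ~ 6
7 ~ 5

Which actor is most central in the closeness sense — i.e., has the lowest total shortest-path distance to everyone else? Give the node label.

1

Farness (sum of distances to all others) for each node — 0:23, 1:16, 2:19, 3:23, 4:28, 5:26, 6:23, 7:19, 8:22, 9:31, 10:30.
The smallest farness is 16, for 1, so 1 has the highest closeness.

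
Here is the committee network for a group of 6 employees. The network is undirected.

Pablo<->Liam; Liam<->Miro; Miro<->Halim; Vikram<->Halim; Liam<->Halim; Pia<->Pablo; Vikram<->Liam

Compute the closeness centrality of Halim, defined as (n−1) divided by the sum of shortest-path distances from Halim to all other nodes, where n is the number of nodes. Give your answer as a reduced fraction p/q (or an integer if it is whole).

Distances from Halim: Liam:1, Miro:1, Pablo:2, Pia:3, Vikram:1. Sum = 8.
n = 6, so closeness = 5/8.

5/8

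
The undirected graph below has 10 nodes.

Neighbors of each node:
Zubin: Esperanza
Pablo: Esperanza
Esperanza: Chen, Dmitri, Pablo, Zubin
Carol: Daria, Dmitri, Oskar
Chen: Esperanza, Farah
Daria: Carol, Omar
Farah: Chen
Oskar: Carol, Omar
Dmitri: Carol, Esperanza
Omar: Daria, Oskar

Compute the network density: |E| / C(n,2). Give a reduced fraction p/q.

There are 10 edges and 10 nodes, so the maximum possible is C(10,2) = 45.
Density = 10/45 = 2/9.

2/9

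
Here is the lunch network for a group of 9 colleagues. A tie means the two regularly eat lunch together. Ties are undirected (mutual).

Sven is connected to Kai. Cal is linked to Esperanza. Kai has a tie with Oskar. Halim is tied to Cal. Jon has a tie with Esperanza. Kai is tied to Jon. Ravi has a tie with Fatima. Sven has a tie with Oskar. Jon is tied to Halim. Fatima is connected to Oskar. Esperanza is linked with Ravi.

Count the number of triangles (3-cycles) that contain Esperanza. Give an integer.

0

Esperanza's neighbors are Cal, Jon, and Ravi, but none of them are tied to each other, so no triangle contains Esperanza.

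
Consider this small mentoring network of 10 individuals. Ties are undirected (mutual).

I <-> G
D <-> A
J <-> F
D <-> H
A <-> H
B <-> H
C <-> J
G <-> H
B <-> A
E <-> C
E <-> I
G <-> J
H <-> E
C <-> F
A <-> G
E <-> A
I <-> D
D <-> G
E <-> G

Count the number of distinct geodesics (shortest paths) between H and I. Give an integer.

The shortest distance is 2. The length-2 paths are: H–D–I; H–G–I; H–E–I.
That gives 3 distinct shortest paths.

3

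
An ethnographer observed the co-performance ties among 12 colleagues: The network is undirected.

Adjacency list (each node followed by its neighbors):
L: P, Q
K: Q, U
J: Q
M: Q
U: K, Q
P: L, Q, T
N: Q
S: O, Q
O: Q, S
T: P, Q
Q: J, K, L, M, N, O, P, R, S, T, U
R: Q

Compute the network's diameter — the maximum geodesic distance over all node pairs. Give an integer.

Eccentricity of each node (its greatest distance to any other): J:2, K:2, L:2, M:2, N:2, O:2, P:2, Q:1, R:2, S:2, T:2, U:2.
The maximum eccentricity is 2, realized for instance by the pair K–L via K – Q – L. So the diameter is 2.

2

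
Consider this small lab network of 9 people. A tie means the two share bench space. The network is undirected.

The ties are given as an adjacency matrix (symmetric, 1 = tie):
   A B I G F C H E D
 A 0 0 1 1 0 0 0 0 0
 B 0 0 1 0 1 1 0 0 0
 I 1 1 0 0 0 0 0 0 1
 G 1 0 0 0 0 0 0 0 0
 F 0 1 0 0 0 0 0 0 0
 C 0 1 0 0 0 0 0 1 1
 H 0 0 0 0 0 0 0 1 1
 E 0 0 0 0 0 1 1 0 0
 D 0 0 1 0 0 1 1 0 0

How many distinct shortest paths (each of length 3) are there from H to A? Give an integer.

1

The shortest distance is 3, and the only length-3 path is H–D–I–A. So there is exactly 1 shortest path.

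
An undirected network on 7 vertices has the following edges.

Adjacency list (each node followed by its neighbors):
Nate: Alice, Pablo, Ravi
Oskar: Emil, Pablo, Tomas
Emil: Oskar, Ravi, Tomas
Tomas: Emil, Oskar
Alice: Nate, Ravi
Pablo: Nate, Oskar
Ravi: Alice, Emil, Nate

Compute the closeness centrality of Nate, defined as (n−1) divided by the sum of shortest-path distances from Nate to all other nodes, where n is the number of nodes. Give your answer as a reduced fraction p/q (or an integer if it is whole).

3/5

Distances from Nate: Alice:1, Emil:2, Oskar:2, Pablo:1, Ravi:1, Tomas:3. Sum = 10.
n = 7, so closeness = 6/10 = 3/5.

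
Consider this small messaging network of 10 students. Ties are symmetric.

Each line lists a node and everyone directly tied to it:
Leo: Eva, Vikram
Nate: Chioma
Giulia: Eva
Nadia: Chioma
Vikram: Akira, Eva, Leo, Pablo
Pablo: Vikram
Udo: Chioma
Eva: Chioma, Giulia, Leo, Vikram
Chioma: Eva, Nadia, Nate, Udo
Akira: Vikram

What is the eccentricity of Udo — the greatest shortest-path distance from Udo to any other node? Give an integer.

4

Distances from Udo: Akira:4, Chioma:1, Eva:2, Giulia:3, Leo:3, Nadia:2, Nate:2, Pablo:4, Vikram:3.
The largest is 4 (to Akira and Pablo), so the eccentricity of Udo is 4.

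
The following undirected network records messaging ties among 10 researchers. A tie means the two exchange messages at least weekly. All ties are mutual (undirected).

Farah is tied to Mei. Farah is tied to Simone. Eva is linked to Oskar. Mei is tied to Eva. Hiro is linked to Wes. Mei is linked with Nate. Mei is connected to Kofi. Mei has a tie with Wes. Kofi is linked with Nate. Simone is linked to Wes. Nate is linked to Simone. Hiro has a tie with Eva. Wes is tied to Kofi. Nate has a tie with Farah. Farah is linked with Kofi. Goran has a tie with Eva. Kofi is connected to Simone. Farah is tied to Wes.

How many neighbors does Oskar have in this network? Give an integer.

1

Oskar is directly tied to Eva. That is 1 neighbor, so the degree of Oskar is 1.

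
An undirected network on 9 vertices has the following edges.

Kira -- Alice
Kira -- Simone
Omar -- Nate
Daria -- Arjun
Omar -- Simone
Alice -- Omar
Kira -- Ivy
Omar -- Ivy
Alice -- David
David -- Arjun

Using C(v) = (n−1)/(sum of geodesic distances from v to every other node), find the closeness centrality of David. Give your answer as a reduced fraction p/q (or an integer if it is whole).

Distances from David: Alice:1, Arjun:1, Daria:2, Ivy:3, Kira:2, Nate:3, Omar:2, Simone:3. Sum = 17.
n = 9, so closeness = 8/17.

8/17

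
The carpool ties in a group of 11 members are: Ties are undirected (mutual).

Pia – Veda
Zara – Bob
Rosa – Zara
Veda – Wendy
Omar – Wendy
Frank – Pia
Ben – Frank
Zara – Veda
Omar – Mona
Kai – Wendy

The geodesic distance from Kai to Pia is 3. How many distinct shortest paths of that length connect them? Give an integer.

The shortest distance is 3, and the only length-3 path is Kai–Wendy–Veda–Pia. So there is exactly 1 shortest path.

1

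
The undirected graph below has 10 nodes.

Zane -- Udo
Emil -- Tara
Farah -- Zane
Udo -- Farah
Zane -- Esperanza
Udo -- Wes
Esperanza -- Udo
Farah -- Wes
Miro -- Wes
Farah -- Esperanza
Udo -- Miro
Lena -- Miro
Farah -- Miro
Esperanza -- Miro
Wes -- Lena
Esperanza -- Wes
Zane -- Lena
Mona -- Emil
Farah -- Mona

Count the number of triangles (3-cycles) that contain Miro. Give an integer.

Miro's neighbors: Esperanza, Farah, Lena, Udo, and Wes.
Neighbor pairs that are themselves tied: Miro–Esperanza–Farah; Miro–Esperanza–Udo; Miro–Esperanza–Wes; Miro–Farah–Udo; Miro–Farah–Wes; Miro–Lena–Wes; Miro–Udo–Wes. Each forms one triangle with Miro, for 7 in total.

7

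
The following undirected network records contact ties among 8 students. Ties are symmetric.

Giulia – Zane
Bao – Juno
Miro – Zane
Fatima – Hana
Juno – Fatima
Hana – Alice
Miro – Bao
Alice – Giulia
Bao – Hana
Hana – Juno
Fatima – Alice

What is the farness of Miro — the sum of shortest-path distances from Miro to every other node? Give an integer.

Distances from Miro: Alice:3, Bao:1, Fatima:3, Giulia:2, Hana:2, Juno:2, Zane:1.
Sum = 3 + 1 + 3 + 2 + 2 + 2 + 1 = 14.

14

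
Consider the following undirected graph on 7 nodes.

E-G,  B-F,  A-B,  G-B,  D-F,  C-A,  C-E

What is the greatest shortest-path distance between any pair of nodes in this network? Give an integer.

4

Eccentricity of each node (its greatest distance to any other): A:3, B:2, C:4, D:4, E:4, F:3, G:3.
The maximum eccentricity is 4, realized for instance by the pair D–E via D – F – B – G – E. So the diameter is 4.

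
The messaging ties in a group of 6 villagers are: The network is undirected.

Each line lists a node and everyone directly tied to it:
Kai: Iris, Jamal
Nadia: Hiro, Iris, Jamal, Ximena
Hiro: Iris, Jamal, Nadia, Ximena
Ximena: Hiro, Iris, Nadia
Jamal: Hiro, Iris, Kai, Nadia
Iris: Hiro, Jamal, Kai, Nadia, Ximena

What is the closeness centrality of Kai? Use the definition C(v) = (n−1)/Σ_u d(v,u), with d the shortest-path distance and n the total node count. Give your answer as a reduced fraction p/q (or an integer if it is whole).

Distances from Kai: Hiro:2, Iris:1, Jamal:1, Nadia:2, Ximena:2. Sum = 8.
n = 6, so closeness = 5/8.

5/8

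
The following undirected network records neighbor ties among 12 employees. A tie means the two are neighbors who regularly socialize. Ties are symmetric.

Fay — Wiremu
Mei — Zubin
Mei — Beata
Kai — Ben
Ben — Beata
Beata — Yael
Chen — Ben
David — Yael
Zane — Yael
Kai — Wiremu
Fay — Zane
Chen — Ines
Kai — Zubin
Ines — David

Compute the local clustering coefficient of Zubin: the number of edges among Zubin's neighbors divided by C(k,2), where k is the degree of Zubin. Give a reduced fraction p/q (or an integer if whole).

Zubin's neighbors: Kai and Mei (k = 2).
Possible neighbor pairs: C(2,2) = 1. Edges among them: none → e = 0.
Clustering(Zubin) = 0/1.

0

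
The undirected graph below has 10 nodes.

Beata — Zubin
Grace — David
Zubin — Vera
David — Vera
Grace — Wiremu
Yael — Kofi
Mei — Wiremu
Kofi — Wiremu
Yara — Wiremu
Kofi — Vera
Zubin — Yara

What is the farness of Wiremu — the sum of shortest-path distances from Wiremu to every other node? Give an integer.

Distances from Wiremu: Beata:3, David:2, Grace:1, Kofi:1, Mei:1, Vera:2, Yael:2, Yara:1, Zubin:2.
Sum = 3 + 2 + 1 + 1 + 1 + 2 + 2 + 1 + 2 = 15.

15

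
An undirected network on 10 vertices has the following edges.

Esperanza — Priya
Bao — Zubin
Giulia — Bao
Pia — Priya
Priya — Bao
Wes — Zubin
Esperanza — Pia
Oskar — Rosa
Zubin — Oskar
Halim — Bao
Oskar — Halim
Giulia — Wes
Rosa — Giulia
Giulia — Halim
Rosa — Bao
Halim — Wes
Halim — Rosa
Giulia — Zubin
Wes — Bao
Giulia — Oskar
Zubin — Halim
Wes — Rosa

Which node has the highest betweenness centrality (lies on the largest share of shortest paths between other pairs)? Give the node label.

Bao

Unnormalized betweenness of each node: Bao:91/5, Esperanza:0, Giulia:29/20, Halim:29/20, Oskar:1/5, Pia:0, Priya:14, Rosa:5/4, Wes:1/5, Zubin:5/4.
Bao has the largest value, 91/5, making it the main broker — the node through which the most shortest paths run.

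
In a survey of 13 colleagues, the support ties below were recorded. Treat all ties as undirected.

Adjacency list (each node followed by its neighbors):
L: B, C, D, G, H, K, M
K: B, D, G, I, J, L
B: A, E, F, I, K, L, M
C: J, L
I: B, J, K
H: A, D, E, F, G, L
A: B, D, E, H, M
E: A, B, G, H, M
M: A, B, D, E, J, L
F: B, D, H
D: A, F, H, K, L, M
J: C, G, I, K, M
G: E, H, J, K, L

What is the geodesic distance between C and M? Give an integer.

One shortest route is C – L – M, which uses 2 edges, and C and M are not directly tied, so nothing shorter exists. So d(C,M) = 2.

2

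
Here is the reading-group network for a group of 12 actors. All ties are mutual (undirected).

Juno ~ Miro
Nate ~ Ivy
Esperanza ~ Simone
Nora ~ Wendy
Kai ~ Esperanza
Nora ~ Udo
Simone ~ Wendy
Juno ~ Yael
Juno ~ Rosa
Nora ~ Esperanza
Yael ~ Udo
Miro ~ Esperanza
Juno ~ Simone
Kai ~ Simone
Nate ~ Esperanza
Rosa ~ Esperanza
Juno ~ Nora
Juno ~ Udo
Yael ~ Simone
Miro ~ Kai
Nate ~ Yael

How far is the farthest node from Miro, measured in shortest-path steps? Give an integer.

3

Distances from Miro: Esperanza:1, Ivy:3, Juno:1, Kai:1, Nate:2, Nora:2, Rosa:2, Simone:2, Udo:2, Wendy:3, Yael:2.
The largest is 3 (to Wendy and Ivy), so the eccentricity of Miro is 3.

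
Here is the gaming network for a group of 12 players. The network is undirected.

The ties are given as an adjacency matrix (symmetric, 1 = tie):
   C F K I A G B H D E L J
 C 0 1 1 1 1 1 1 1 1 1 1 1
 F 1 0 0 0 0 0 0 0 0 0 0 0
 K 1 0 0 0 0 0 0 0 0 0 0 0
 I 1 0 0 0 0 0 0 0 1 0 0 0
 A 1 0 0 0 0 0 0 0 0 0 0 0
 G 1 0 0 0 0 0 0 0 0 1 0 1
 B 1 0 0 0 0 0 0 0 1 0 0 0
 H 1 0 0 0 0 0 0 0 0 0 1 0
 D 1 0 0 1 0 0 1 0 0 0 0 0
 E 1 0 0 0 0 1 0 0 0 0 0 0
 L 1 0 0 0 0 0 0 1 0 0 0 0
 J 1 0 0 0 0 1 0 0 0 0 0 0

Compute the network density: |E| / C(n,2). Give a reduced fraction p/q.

There are 16 edges and 12 nodes, so the maximum possible is C(12,2) = 66.
Density = 16/66 = 8/33.

8/33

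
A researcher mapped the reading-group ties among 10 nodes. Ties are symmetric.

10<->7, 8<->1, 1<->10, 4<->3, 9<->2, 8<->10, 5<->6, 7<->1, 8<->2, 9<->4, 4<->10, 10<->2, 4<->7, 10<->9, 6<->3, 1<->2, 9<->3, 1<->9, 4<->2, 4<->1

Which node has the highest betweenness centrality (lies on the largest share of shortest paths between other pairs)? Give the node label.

Unnormalized betweenness of each node: 1:17/6, 2:5/3, 3:14, 4:29/3, 5:0, 6:8, 7:0, 8:0, 9:6, 10:17/6.
3 has the largest value, 14, making it the main broker — the node through which the most shortest paths run.

3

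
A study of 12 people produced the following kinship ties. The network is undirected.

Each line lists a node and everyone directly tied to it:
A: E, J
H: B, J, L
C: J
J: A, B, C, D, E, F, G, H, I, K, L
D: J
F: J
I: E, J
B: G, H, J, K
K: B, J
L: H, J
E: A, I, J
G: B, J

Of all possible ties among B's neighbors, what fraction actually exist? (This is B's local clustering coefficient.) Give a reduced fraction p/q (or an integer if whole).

B's neighbors: G, H, J, and K (k = 4).
Possible neighbor pairs: C(4,2) = 6. Edges among them: G–J, H–J, J–K → e = 3.
Clustering(B) = 3/6 = 1/2.

1/2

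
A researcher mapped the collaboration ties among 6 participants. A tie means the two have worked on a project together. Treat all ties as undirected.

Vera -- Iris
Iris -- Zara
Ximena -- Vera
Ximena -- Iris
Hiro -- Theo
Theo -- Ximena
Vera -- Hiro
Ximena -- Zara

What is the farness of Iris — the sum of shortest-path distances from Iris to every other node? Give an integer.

7

Distances from Iris: Hiro:2, Theo:2, Vera:1, Ximena:1, Zara:1.
Sum = 2 + 2 + 1 + 1 + 1 = 7.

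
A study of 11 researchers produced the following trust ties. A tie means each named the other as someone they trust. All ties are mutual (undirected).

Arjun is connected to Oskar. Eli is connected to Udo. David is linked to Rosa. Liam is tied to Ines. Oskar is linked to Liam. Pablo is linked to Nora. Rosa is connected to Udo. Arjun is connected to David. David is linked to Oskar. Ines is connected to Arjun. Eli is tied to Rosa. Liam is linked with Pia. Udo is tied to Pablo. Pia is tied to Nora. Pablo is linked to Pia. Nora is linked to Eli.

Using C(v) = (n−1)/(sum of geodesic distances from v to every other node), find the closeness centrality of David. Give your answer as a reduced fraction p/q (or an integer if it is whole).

Distances from David: Arjun:1, Eli:2, Ines:2, Liam:2, Nora:3, Oskar:1, Pablo:3, Pia:3, Rosa:1, Udo:2. Sum = 20.
n = 11, so closeness = 10/20 = 1/2.

1/2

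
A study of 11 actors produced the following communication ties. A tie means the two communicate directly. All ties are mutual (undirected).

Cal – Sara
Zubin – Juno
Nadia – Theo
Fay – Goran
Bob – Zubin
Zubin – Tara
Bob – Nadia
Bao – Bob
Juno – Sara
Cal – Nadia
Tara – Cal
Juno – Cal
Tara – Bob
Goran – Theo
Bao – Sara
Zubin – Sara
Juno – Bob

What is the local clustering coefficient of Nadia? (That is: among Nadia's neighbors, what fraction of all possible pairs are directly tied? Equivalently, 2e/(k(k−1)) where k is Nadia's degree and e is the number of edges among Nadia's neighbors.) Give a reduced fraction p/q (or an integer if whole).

0

Nadia's neighbors: Bob, Cal, and Theo (k = 3).
Possible neighbor pairs: C(3,2) = 3. Edges among them: none → e = 0.
Clustering(Nadia) = 0/3 = 0.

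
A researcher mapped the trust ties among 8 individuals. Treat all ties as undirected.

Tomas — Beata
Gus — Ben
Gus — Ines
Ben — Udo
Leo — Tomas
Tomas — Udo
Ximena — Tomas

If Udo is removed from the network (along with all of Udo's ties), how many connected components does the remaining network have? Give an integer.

Without Udo, the remaining ties split the others into: {Beata, Leo, Tomas, Ximena}; {Ben, Gus, Ines}.
That's 2 separate components.

2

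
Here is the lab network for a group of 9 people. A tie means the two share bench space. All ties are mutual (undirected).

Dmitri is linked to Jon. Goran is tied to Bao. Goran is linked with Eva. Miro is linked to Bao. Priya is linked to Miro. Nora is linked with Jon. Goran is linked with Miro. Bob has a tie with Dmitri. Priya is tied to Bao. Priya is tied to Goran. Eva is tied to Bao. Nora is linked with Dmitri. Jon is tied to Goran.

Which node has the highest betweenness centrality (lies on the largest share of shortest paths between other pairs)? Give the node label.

Goran

Unnormalized betweenness of each node: Bao:1, Bob:0, Dmitri:7, Eva:0, Goran:17, Jon:15, Miro:0, Nora:0, Priya:0.
Goran has the largest value, 17, making it the main broker — the node through which the most shortest paths run.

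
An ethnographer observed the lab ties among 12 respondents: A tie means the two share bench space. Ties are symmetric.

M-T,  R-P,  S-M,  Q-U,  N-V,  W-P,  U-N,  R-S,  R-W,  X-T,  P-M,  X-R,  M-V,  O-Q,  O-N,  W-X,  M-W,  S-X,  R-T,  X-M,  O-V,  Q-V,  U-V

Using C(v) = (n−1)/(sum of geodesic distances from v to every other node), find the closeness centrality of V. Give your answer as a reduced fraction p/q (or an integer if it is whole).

Distances from V: M:1, N:1, O:1, P:2, Q:1, R:3, S:2, T:2, U:1, W:2, X:2. Sum = 18.
n = 12, so closeness = 11/18.

11/18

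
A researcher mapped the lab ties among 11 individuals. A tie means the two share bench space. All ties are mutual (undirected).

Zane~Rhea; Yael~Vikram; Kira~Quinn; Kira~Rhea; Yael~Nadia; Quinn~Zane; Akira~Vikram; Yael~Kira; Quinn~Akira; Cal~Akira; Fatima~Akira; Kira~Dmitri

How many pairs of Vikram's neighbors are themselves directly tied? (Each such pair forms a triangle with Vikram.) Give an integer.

0

Vikram's neighbors are Akira and Yael, but none of them are tied to each other, so no triangle contains Vikram.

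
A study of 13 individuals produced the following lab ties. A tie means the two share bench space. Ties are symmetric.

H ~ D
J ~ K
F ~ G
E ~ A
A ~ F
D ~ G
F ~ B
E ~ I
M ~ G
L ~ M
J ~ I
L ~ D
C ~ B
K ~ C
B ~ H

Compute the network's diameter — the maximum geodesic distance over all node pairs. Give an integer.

Eccentricity of each node (its greatest distance to any other): A:4, B:4, C:4, D:5, E:5, F:4, G:5, H:5, I:6, J:6, K:5, L:6, M:6.
The maximum eccentricity is 6, realized for instance by the pair M–J via M – G – F – B – C – K – J. So the diameter is 6.

6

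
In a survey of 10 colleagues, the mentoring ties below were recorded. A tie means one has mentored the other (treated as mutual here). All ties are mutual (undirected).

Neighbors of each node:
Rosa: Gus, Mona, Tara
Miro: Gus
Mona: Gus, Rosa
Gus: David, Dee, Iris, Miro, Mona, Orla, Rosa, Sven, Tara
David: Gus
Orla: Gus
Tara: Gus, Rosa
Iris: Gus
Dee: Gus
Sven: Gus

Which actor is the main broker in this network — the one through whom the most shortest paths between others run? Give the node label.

Unnormalized betweenness of each node: David:0, Dee:0, Gus:67/2, Iris:0, Miro:0, Mona:0, Orla:0, Rosa:1/2, Sven:0, Tara:0.
Gus has the largest value, 67/2, making it the main broker — the node through which the most shortest paths run.

Gus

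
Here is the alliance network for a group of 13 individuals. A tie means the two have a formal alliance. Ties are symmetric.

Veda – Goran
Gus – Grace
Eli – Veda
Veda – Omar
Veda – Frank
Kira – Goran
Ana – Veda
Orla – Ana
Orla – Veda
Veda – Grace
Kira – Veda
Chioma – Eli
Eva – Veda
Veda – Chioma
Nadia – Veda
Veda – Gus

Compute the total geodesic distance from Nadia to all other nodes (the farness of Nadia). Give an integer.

23

Distances from Nadia: Ana:2, Chioma:2, Eli:2, Eva:2, Frank:2, Goran:2, Grace:2, Gus:2, Kira:2, Omar:2, Orla:2, Veda:1.
Sum = 2 + 2 + 2 + 2 + 2 + 2 + 2 + 2 + 2 + 2 + 2 + 1 = 23.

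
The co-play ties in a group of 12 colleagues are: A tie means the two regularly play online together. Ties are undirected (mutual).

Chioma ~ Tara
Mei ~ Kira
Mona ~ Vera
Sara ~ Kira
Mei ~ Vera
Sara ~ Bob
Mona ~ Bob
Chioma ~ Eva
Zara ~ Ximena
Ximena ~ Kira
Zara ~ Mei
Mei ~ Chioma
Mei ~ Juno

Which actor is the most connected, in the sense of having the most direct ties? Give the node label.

Degrees — Bob:2, Chioma:3, Eva:1, Juno:1, Kira:3, Mei:5, Mona:2, Sara:2, Tara:1, Vera:2, Ximena:2, Zara:2.
The maximum is 5, attained only by Mei.

Mei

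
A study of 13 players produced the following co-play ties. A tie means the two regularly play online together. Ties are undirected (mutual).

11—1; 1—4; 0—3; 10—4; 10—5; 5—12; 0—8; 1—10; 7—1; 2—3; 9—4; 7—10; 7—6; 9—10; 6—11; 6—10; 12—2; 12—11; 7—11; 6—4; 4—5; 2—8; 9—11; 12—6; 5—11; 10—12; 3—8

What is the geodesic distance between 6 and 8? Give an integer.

One shortest route is 6 – 12 – 2 – 8, which uses 3 edges, and at distance 2 from 6 we only reach {1, 2, 5, 9}, which does not include 8. So d(6,8) = 3.

3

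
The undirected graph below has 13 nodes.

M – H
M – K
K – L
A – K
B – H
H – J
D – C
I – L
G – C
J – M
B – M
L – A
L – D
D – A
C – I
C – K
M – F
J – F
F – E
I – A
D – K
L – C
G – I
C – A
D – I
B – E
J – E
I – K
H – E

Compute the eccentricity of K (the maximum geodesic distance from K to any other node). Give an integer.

Distances from K: A:1, B:2, C:1, D:1, E:3, F:2, G:2, H:2, I:1, J:2, L:1, M:1.
The largest is 3 (to E), so the eccentricity of K is 3.

3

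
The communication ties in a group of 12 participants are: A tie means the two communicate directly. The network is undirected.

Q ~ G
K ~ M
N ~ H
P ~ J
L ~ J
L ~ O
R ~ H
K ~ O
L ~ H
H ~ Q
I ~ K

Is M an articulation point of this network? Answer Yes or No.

Even without M, every remaining node can still reach every other (the residual graph is connected), so M is not a cut vertex.

No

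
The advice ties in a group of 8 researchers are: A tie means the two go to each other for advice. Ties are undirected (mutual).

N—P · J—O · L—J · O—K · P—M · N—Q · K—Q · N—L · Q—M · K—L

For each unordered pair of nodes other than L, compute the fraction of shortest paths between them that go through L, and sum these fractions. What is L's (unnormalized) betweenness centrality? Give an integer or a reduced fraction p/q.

Pairs whose geodesics pass through L — Q–J: 2/3; K–J: 1/2; K–N: 1/2; K–P: 1/3; O–N: 2/3; O–P: 2/4; J–N: 1; J–P: 1; J–M: 3/4.
All other pairs contribute 0.
Summing the contributions gives betweenness(L) = 71/12.

71/12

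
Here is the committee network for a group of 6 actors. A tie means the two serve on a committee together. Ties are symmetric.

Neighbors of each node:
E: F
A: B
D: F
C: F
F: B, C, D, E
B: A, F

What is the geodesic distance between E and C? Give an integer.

One shortest route is E – F – C, which uses 2 edges, and E and C are not directly tied, so nothing shorter exists. So d(E,C) = 2.

2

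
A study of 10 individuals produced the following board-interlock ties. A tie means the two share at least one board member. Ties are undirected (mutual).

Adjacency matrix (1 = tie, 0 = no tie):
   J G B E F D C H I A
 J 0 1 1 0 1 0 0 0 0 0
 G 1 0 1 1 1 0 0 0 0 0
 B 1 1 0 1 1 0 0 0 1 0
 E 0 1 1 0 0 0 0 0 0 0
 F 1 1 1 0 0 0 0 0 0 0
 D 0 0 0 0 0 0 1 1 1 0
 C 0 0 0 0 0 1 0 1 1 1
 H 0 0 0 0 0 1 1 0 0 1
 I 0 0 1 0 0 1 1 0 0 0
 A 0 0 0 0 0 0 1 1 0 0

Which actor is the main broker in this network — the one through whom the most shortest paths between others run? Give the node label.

Unnormalized betweenness of each node: A:0, B:21, C:19/2, D:3, E:0, F:0, G:1, H:1/2, I:20, J:0.
B has the largest value, 21, making it the main broker — the node through which the most shortest paths run.

B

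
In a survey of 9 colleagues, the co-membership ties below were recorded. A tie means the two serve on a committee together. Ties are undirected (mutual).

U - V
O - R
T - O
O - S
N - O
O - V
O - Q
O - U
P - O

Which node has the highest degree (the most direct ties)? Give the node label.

Degrees — N:1, O:8, P:1, Q:1, R:1, S:1, T:1, U:2, V:2.
The maximum is 8, attained only by O.

O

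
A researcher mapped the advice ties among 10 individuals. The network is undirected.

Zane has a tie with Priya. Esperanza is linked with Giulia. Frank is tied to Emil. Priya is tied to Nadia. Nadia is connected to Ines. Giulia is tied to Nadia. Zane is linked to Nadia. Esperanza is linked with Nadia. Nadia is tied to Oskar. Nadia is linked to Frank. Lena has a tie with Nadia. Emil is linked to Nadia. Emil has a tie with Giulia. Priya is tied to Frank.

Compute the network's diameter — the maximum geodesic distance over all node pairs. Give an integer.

2

Eccentricity of each node (its greatest distance to any other): Emil:2, Esperanza:2, Frank:2, Giulia:2, Ines:2, Lena:2, Nadia:1, Oskar:2, Priya:2, Zane:2.
The maximum eccentricity is 2, realized for instance by the pair Priya–Emil via Priya – Nadia – Emil. So the diameter is 2.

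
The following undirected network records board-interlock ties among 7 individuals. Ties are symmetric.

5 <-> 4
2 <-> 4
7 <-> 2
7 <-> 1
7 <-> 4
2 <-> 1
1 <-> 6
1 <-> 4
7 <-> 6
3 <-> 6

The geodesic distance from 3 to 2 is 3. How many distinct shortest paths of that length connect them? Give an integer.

2

The shortest distance is 3. The length-3 paths are: 3–6–7–2; 3–6–1–2.
That gives 2 distinct shortest paths.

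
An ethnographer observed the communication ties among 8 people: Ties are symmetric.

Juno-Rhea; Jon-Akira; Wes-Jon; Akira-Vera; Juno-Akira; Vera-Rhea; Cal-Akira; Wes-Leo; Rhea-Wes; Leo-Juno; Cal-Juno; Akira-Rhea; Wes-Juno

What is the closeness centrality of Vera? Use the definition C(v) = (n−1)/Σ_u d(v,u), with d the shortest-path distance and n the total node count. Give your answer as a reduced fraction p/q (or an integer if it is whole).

Distances from Vera: Akira:1, Cal:2, Jon:2, Juno:2, Leo:3, Rhea:1, Wes:2. Sum = 13.
n = 8, so closeness = 7/13.

7/13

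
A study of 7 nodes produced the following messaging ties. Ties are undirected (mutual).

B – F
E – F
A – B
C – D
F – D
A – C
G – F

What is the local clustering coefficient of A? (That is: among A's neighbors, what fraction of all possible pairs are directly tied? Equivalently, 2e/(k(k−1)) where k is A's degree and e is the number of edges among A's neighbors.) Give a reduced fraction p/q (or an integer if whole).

0

A's neighbors: B and C (k = 2).
Possible neighbor pairs: C(2,2) = 1. Edges among them: none → e = 0.
Clustering(A) = 0/1.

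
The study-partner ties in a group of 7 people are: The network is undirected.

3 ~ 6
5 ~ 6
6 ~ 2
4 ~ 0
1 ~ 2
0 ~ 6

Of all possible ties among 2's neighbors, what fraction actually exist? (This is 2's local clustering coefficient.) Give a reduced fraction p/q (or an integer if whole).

0

2's neighbors: 1 and 6 (k = 2).
Possible neighbor pairs: C(2,2) = 1. Edges among them: none → e = 0.
Clustering(2) = 0/1.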